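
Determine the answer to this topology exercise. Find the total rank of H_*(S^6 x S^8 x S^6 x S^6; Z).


Total Betti number is multiplicative under products.
Each S^d (d>=1) has total Betti number 2.
There are 4 sphere factors.
Total = 2^4 = 16

16


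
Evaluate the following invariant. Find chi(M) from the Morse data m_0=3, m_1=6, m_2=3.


Morse theory: chi(M) = sum_k (-1)^k m_k where m_k = #(index-k critical points).
= (3) + (-6) + (3) = 0

0


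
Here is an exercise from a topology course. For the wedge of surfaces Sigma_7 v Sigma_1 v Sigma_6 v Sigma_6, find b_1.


For a wedge X v Y: reduced H_k(X v Y) = H_k(X) + H_k(Y).
Each Sigma_g contributes b_1 = 2g.
b_1 = 14 + 2 + 12 + 12 = 40

40


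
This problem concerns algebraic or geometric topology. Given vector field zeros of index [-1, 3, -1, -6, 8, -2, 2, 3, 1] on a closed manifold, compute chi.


Poincare-Hopf: chi(M) = sum of indices of zeros.
chi = (-1) + (3) + (-1) + (-6) + (8) + (-2) + (2) + (3) + (1) = 7

7


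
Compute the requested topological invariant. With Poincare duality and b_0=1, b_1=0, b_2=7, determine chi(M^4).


By Poincare duality b_k = b_{4-k}, so full Betti numbers: b_0=1, b_1=0, b_2=7, b_3=0, b_4=1.
chi = sum (-1)^k b_k = 9

9


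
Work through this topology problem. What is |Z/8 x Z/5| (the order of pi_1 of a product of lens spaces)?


pi_1(X x Y) = pi_1(X) x pi_1(Y).
pi_1(L(8,1)) = Z/8, pi_1(L(5,1)) = Z/5.
|Z/8 x Z/5| = 8 * 5 = 40

40


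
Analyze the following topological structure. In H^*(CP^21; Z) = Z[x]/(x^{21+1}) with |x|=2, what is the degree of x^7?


|x| = 2 in H^*(CP^n).
|x^7| = 7 * |x| = 7 * 2 = 14

14


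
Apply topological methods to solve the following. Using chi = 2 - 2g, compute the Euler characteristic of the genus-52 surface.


For a closed orientable surface of genus g: chi = 2 - 2g.
Here g = 52.
chi = 2 - 2*52 = 2 - 104 = -102

-102


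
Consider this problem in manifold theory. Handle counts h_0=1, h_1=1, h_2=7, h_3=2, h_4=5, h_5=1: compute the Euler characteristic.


Handles of index k contribute (-1)^k to chi (same as CW cells).
chi = (1) + (-1) + (7) + (-2) + (5) + (-1) = 9

9


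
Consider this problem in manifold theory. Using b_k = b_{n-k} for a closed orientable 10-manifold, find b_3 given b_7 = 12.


Poincare duality for closed orientable n-manifolds: b_k = b_{n-k}.
Here n = 10, so b_3 = b_7 = 12

12


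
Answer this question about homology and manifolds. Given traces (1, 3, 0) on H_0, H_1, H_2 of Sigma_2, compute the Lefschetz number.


L(f) = tr(f_0*) - tr(f_1*) + tr(f_2*).
= 1 - (3) + (0)
= -2

-2


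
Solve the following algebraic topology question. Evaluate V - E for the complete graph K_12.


K_12: V = 12, E = C(12,2) = 66.
chi = V - E = 12 - 66 = -54

-54


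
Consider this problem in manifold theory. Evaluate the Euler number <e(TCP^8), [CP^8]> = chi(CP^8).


For any closed oriented manifold, <e(TM),[M]> = chi(M).
chi(CP^8) = 8+1 = 9

9


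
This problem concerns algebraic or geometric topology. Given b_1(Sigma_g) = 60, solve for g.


For a closed orientable surface: b_1 = 2g.
60 = 2g
g = 60 / 2 = 30

30


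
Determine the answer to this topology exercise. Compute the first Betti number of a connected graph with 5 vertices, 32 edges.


For a connected graph: rank(pi_1) = b_1 = E - V + 1 = 1 - chi.
chi = V - E = 5 - 32 = -27.
rank = 1 - (-27) = 32 - 5 + 1 = 28

28


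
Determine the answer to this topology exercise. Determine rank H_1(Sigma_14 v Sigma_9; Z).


For a wedge: H_1(A v B) = H_1(A) + H_1(B).
b_1(Sigma_14) = 28, b_1(Sigma_9) = 18.
b_1 = 28 + 18 = 46

46


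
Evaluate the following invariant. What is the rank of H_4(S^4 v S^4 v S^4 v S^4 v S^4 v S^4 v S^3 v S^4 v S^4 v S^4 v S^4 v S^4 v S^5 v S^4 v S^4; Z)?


For a wedge of spheres, H_k (k>0) is free on one generator per sphere of dimension k.
Spheres of dimension 4: count = 13.
b_4 = 13

13


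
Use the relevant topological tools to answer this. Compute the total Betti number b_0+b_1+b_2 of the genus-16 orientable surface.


For Sigma_16: b_0 = 1, b_1 = 2g = 32, b_2 = 1.
Total = 1 + 32 + 1 = 34

34


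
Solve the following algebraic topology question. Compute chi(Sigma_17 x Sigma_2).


chi(Sigma_17) = 2 - 2*17 = -32
chi(Sigma_2) = 2 - 2*2 = -2
chi(product) = (-32) * (-2) = 64

64


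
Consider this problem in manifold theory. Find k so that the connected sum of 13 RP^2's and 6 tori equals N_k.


Since a >= 1, the sum is non-orientable; each T^2 can be replaced by RP^2 # RP^2 (since T^2#RP^2 = 3RP^2).
Total crosscaps k = 13 + 2*6 = 25.
Check via chi: chi = 13*1 + 6*0 - (13+6-1)*2 = -23 = 2 - k = -23. Consistent.

25


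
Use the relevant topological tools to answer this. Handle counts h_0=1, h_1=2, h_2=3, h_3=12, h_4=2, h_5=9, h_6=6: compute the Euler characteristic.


Handles of index k contribute (-1)^k to chi (same as CW cells).
chi = (1) + (-2) + (3) + (-12) + (2) + (-9) + (6) = -11

-11


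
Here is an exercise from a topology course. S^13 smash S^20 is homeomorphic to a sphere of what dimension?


S^m ^ S^n = S^{m+n}.
k = 13 + 20 = 33

33


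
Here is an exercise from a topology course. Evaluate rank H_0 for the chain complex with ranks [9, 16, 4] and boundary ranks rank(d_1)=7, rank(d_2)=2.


rank H_k = rank(ker d_k) - rank(im d_{k+1}).
rank(ker d_0) = rank(C_0) - rank(d_0) = 9 - 0 = 9.
rank(im d_{0+1}) = 7.
rank H_0 = 9 - 7 = 2

2


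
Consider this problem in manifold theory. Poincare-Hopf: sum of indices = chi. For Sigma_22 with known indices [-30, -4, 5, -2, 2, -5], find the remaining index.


Poincare-Hopf: sum of indices = chi(M).
chi(Sigma_22) = 2 - 2*22 = -42.
Sum of known indices = -34.
x = chi - (sum known) = -42 - (-34) = -8

-8


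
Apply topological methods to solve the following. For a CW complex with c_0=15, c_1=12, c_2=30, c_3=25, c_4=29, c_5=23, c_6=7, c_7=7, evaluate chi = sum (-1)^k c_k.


chi = sum_k (-1)^k c_k.
= (-1)^0*15 + (-1)^1*12 + (-1)^2*30 + (-1)^3*25 + (-1)^4*29 + (-1)^5*23 + (-1)^6*7 + (-1)^7*7
= (15) + (-12) + (30) + (-25) + (29) + (-23) + (7) + (-7)
= 14

14


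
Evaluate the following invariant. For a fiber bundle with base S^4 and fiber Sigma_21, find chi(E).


chi(S^4) = 2 (n even), chi(Sigma_21) = 2 - 2*21 = -40.
chi(E) = 2 * (-40) = -80

-80


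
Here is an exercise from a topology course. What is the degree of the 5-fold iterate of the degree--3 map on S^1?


deg(f) = -3. Degree is multiplicative: deg(f^5) = (deg f)^5.
deg(f^5) = (-3)^5 = -243

-243


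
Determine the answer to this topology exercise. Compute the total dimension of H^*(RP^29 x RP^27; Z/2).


dim H^*(RP^n; Z/2) = n+1 (one Z/2 in each degree 0..n).
Total Betti number is multiplicative.
Total = (29+1) * (27+1) = 30 * 28 = 840

840


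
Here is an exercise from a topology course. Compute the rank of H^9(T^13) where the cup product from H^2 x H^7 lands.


Cup product: H^p x H^q -> H^{p+q}; here p+q = 2+7 = 9.
rank H^k(T^n) = C(n,k).
C(13,9) = 715

715


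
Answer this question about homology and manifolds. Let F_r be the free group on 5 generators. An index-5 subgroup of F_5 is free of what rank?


Nielsen-Schreier: an index-n subgroup of F_r is free of rank 1 + n(r-1).
Equivalently: chi(cover) = n*chi(base); chi(vee_r S^1) = 1 - 5 = -4.
chi(E) = 5*(-4) = -20; rank = 1 - chi(E) = 1 - (-20) = 21.
rank = 1 + 5*(5-1) = 1 + 20 = 21

21


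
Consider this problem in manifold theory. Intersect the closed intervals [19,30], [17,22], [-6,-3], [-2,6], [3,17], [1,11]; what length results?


Intersection = [max(a_i), min(b_i)] = [19, -3].
Since 19 > -3, the intersection is empty.
Length = 0

0


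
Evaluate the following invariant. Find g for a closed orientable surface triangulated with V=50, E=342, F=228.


chi = V - E + F = 50 - 342 + 228 = -64
For orientable closed surface: chi = 2 - 2g, so g = (2 - chi)/2.
g = (2 - (-64)) / 2 = 66 / 2 = 33

33


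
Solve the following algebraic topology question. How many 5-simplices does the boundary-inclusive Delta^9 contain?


Delta^9 has 9+1 vertices. A 5-face is a choice of 5+1 vertices.
f_5 = C(9+1, 5+1) = C(10,6) = 210

210


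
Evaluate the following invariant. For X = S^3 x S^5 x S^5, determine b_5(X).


Each S^d has Poincare polynomial 1 + t^d.
The product S^3 x S^5 x S^5 has Poincare polynomial prod(1+t^d_i).
Expanding: b_0=1, b_3=1, b_5=2, b_8=2, b_10=1, b_13=1.
b_5 = 2

2


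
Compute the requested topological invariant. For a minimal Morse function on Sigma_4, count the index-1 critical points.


A perfect Morse function has m_k = b_k.
For Sigma_4: b_0=1, b_1=2g=8, b_2=1.
Saddles m_1 = 2g = 8

8


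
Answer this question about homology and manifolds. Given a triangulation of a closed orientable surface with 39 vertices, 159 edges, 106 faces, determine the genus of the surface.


chi = V - E + F = 39 - 159 + 106 = -14
For orientable closed surface: chi = 2 - 2g, so g = (2 - chi)/2.
g = (2 - (-14)) / 2 = 16 / 2 = 8

8


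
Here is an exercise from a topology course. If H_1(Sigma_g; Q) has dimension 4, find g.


For a closed orientable surface: b_1 = 2g.
4 = 2g
g = 4 / 2 = 2

2


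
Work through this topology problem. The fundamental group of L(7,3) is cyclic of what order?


pi_1(L(p,q)) = Z/pZ for any q coprime to p.
|pi_1(L(7,3))| = 7

7


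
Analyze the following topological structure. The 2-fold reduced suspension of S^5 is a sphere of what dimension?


Each suspension raises dimension by 1: Sigma S^n = S^{n+1}.
Sigma^2 S^5 = S^{5+2} = S^7

7


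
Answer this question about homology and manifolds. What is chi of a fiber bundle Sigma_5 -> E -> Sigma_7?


For a fiber bundle F -> E -> B (with CW structure): chi(E) = chi(B) * chi(F).
chi(Sigma_7) = -12, chi(Sigma_5) = -8.
chi(E) = (-12) * (-8) = 96

96


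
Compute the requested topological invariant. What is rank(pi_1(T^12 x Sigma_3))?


pi_1(A x B) = pi_1(A) x pi_1(B); rank of abelianization = b_1.
b_1(T^12) = 12, b_1(Sigma_3) = 2*3 = 6.
b_1(product) = 12 + 6 = 18

18


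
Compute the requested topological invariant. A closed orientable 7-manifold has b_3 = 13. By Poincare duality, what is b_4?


Poincare duality for closed orientable n-manifolds: b_k = b_{n-k}.
Here n = 7, so b_4 = b_3 = 13

13


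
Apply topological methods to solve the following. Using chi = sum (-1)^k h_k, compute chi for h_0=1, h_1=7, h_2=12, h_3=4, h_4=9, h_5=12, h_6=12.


Handles of index k contribute (-1)^k to chi (same as CW cells).
chi = (1) + (-7) + (12) + (-4) + (9) + (-12) + (12) = 11

11


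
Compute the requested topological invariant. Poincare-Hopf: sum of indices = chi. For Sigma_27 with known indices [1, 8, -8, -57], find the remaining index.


Poincare-Hopf: sum of indices = chi(M).
chi(Sigma_27) = 2 - 2*27 = -52.
Sum of known indices = -56.
x = chi - (sum known) = -52 - (-56) = 4

4


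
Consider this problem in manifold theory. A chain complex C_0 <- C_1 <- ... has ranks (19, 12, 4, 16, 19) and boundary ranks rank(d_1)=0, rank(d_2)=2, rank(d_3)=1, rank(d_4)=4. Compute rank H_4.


rank H_k = rank(ker d_k) - rank(im d_{k+1}).
rank(ker d_4) = rank(C_4) - rank(d_4) = 19 - 4 = 15.
rank(im d_{4+1}) = 0.
rank H_4 = 15 - 0 = 15

15


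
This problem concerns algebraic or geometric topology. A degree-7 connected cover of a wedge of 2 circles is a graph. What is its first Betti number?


Nielsen-Schreier: an index-n subgroup of F_r is free of rank 1 + n(r-1).
Equivalently: chi(cover) = n*chi(base); chi(vee_r S^1) = 1 - 2 = -1.
chi(E) = 7*(-1) = -7; rank = 1 - chi(E) = 1 - (-7) = 8.
rank = 1 + 7*(2-1) = 1 + 7 = 8

8


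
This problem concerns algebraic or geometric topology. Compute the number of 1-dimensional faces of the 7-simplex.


Delta^7 has 7+1 vertices. A 1-face is a choice of 1+1 vertices.
f_1 = C(7+1, 1+1) = C(8,2) = 28

28


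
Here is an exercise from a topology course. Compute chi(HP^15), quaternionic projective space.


HP^15 has one cell in each dimension 0, 4, ..., 4*15 (15+1 cells, all even-dim).
chi = 15 + 1 = 16

16


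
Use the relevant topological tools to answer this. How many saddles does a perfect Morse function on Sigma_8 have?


A perfect Morse function has m_k = b_k.
For Sigma_8: b_0=1, b_1=2g=16, b_2=1.
Saddles m_1 = 2g = 16

16


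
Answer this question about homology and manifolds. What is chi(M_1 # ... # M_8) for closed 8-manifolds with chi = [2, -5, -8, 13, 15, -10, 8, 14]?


For n-manifolds: chi(A#B) = chi(A) + chi(B) - chi(S^8).
chi(S^8) = 1 + (-1)^8 = 2.
chi(#) = (sum chi_i) - (8-1)*chi(S^8) = 29 - 7*2 = 15

15


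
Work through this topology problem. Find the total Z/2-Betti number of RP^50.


H^k(RP^50; Z/2) = Z/2 for each 0 <= k <= 50.
Total dimension = 50 + 1 = 51

51


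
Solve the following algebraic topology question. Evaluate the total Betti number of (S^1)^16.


b_k(T^16) = C(16,k), so the sum over k is sum_k C(16,k) = 2^16.
Total = 2^16 = 65536

65536


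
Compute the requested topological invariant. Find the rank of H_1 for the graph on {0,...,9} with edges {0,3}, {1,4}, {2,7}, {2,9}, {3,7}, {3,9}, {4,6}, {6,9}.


b_1 = E - V + (number of components).
E = 8, V = 10, components = 3.
b_1 = 8 - 10 + 3 = 1

1


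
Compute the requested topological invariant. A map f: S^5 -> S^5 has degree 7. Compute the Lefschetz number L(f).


On S^5: L(f) = tr(f_0*) + (-1)^5 tr(f_5*) = 1 + (-1)^5 * deg(f).
L(f) = 1 + (-1)^5 * 7 = 1 + -7 = -6

-6


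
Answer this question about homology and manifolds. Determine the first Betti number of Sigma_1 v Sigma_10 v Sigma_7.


For a wedge X v Y: reduced H_k(X v Y) = H_k(X) + H_k(Y).
Each Sigma_g contributes b_1 = 2g.
b_1 = 2 + 20 + 14 = 36

36


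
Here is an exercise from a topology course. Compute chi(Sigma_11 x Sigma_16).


chi(Sigma_11) = 2 - 2*11 = -20
chi(Sigma_16) = 2 - 2*16 = -30
chi(product) = (-20) * (-30) = 600

600


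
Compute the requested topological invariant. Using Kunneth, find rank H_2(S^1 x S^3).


Each S^d has Poincare polynomial 1 + t^d.
The product S^1 x S^3 has Poincare polynomial prod(1+t^d_i).
Expanding: b_0=1, b_1=1, b_3=1, b_4=1.
b_2 = 0

0


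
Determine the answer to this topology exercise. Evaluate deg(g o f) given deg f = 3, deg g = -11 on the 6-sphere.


Degree is multiplicative under composition: deg(g o f) = deg(g) * deg(f).
= -11 * 3 = -33

-33


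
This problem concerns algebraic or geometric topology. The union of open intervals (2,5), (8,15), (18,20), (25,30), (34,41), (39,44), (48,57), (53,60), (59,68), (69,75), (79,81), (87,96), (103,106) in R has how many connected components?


Sort and merge overlapping open intervals.
Merged: (2,5), (8,15), (18,20), (25,30), (34,44), (48,68), (69,75), (79,81), (87,96), (103,106).
Number of components = 10

10


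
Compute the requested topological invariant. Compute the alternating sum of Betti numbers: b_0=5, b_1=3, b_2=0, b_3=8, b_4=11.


chi = sum_k (-1)^k b_k.
= (5) + (-3) + (0) + (-8) + (11)
= 5

5


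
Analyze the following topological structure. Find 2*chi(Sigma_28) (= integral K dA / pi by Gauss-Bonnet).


Gauss-Bonnet: integral K dA = 2*pi*chi(M).
chi(Sigma_28) = 2 - 2*28 = -54.
(integral K dA)/pi = 2*chi = 2*(-54) = -108

-108


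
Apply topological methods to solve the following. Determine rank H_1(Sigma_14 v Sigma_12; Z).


For a wedge: H_1(A v B) = H_1(A) + H_1(B).
b_1(Sigma_14) = 28, b_1(Sigma_12) = 24.
b_1 = 28 + 24 = 52

52


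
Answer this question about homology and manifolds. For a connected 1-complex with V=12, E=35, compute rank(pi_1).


For a connected graph: rank(pi_1) = b_1 = E - V + 1 = 1 - chi.
chi = V - E = 12 - 35 = -23.
rank = 1 - (-23) = 35 - 12 + 1 = 24

24


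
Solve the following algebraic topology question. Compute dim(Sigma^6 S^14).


Each suspension raises dimension by 1: Sigma S^n = S^{n+1}.
Sigma^6 S^14 = S^{14+6} = S^20

20


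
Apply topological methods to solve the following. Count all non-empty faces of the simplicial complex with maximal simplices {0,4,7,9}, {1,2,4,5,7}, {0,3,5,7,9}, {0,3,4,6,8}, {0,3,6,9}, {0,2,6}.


Each maximal simplex on m vertices has 2^m - 1 nonempty faces.
Take the union (dedupe shared faces).
Total distinct faces = 98

98


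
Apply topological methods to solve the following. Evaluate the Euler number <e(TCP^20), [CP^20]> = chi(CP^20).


For any closed oriented manifold, <e(TM),[M]> = chi(M).
chi(CP^20) = 20+1 = 21

21


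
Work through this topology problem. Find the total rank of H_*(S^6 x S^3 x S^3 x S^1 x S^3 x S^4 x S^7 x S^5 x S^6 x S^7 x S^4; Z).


Total Betti number is multiplicative under products.
Each S^d (d>=1) has total Betti number 2.
There are 11 sphere factors.
Total = 2^11 = 2048

2048


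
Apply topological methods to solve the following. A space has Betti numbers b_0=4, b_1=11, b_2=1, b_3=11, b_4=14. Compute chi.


chi = sum_k (-1)^k b_k.
= (4) + (-11) + (1) + (-11) + (14)
= -3

-3


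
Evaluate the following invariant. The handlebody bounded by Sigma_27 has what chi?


A genus-g handlebody deformation retracts to a wedge of g circles.
chi(vee_g S^1) = 1 - g.
chi(H_27) = 1 - 27 = -26

-26


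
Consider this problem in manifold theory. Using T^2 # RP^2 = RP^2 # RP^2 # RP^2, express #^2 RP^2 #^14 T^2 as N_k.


Since a >= 1, the sum is non-orientable; each T^2 can be replaced by RP^2 # RP^2 (since T^2#RP^2 = 3RP^2).
Total crosscaps k = 2 + 2*14 = 30.
Check via chi: chi = 2*1 + 14*0 - (2+14-1)*2 = -28 = 2 - k = -28. Consistent.

30


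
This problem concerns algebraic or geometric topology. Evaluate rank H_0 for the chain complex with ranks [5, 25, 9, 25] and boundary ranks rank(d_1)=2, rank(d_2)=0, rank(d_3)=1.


rank H_k = rank(ker d_k) - rank(im d_{k+1}).
rank(ker d_0) = rank(C_0) - rank(d_0) = 5 - 0 = 5.
rank(im d_{0+1}) = 2.
rank H_0 = 5 - 2 = 3

3


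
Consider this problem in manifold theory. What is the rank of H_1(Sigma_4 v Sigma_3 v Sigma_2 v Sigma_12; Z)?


For a wedge X v Y: reduced H_k(X v Y) = H_k(X) + H_k(Y).
Each Sigma_g contributes b_1 = 2g.
b_1 = 8 + 6 + 4 + 24 = 42

42


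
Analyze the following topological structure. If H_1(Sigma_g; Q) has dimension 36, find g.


For a closed orientable surface: b_1 = 2g.
36 = 2g
g = 36 / 2 = 18

18


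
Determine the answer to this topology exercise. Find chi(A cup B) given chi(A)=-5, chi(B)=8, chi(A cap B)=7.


chi(A cup B) = chi(A) + chi(B) - chi(A cap B)
= -5 + (8) - (7)
= -4

-4


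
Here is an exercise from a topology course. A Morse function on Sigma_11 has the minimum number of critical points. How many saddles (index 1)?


A perfect Morse function has m_k = b_k.
For Sigma_11: b_0=1, b_1=2g=22, b_2=1.
Saddles m_1 = 2g = 22

22


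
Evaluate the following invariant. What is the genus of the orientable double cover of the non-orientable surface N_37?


chi(N_37) = 2 - 37 = -35.
Double cover: chi(Sigma_g) = 2 * chi(N_37) = 2*(-35) = -70.
2 - 2g = -70, so g = (2 - (-70))/2 = 72/2 = 36

36


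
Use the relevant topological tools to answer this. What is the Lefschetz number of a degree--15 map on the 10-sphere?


On S^10: L(f) = tr(f_0*) + (-1)^10 tr(f_10*) = 1 + (-1)^10 * deg(f).
L(f) = 1 + (-1)^10 * -15 = 1 + -15 = -14

-14


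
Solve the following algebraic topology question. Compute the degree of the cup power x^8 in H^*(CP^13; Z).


|x| = 2 in H^*(CP^n).
|x^8| = 8 * |x| = 8 * 2 = 16

16


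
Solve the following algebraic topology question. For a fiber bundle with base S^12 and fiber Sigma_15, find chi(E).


chi(S^12) = 2 (n even), chi(Sigma_15) = 2 - 2*15 = -28.
chi(E) = 2 * (-28) = -56

-56


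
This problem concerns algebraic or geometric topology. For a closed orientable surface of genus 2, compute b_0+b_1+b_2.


For Sigma_2: b_0 = 1, b_1 = 2g = 4, b_2 = 1.
Total = 1 + 4 + 1 = 6

6


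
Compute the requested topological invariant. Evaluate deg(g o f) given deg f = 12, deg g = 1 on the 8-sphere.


Degree is multiplicative under composition: deg(g o f) = deg(g) * deg(f).
= 1 * 12 = 12

12


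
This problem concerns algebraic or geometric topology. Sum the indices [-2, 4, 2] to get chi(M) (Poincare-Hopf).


Poincare-Hopf: chi(M) = sum of indices of zeros.
chi = (-2) + (4) + (2) = 4

4


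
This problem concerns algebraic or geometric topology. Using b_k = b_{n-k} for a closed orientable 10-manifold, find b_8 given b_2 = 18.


Poincare duality for closed orientable n-manifolds: b_k = b_{n-k}.
Here n = 10, so b_8 = b_2 = 18

18


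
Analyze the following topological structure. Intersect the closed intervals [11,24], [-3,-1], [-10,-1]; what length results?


Intersection = [max(a_i), min(b_i)] = [11, -1].
Since 11 > -1, the intersection is empty.
Length = 0

0


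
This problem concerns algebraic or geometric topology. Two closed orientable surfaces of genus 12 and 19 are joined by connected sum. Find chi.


chi(Sigma_12) = 2 - 2*12 = -22
chi(Sigma_19) = 2 - 2*19 = -36
For surfaces: chi(A#B) = chi(A) + chi(B) - 2.
chi = -22 + -36 - 2 = -60

-60


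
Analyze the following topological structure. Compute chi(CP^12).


CP^12 has one cell in each even dimension 0, 2, ..., 2*12 (12+1 cells total).
All cells are even-dimensional, so chi = number of cells.
chi = 12 + 1 = 13

13


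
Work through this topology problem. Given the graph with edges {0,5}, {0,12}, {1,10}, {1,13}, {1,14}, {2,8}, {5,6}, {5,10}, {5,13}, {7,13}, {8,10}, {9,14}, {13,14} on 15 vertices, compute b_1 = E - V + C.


b_1 = E - V + (number of components).
E = 13, V = 15, components = 4.
b_1 = 13 - 15 + 4 = 2

2


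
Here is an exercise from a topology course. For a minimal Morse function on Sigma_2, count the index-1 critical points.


A perfect Morse function has m_k = b_k.
For Sigma_2: b_0=1, b_1=2g=4, b_2=1.
Saddles m_1 = 2g = 4

4


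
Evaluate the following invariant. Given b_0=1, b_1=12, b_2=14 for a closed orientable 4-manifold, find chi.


By Poincare duality b_k = b_{4-k}, so full Betti numbers: b_0=1, b_1=12, b_2=14, b_3=12, b_4=1.
chi = sum (-1)^k b_k = -8

-8


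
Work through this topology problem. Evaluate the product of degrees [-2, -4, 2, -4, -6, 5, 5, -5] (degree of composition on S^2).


Degree is multiplicative: deg(composition) = product of degrees.
= (-2) * (-4) * (2) * (-4) * (-6) * (5) * (5) * (-5) = -48000

-48000


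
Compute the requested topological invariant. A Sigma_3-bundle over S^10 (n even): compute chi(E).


chi(S^10) = 2 (n even), chi(Sigma_3) = 2 - 2*3 = -4.
chi(E) = 2 * (-4) = -8

-8


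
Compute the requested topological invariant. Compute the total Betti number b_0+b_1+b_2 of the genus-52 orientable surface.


For Sigma_52: b_0 = 1, b_1 = 2g = 104, b_2 = 1.
Total = 1 + 104 + 1 = 106

106


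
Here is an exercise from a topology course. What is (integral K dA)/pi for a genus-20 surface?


Gauss-Bonnet: integral K dA = 2*pi*chi(M).
chi(Sigma_20) = 2 - 2*20 = -38.
(integral K dA)/pi = 2*chi = 2*(-38) = -76

-76


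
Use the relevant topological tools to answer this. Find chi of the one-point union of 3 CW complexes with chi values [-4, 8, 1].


chi(A v B) = chi(A) + chi(B) - 1 (one point identified).
For 3 spaces: chi = (sum chi_i) - (3 - 1).
sum = 5; chi = 5 - 2 = 3

3


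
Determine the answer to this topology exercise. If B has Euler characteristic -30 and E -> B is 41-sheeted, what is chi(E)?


For a finite covering: chi(E) = (number of sheets) * chi(B).
chi(E) = 41 * (-30) = -1230

-1230


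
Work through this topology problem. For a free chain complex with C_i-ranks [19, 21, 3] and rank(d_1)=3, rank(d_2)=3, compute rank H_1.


rank H_k = rank(ker d_k) - rank(im d_{k+1}).
rank(ker d_1) = rank(C_1) - rank(d_1) = 21 - 3 = 18.
rank(im d_{1+1}) = 3.
rank H_1 = 18 - 3 = 15

15


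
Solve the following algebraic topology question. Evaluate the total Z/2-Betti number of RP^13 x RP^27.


dim H^*(RP^n; Z/2) = n+1 (one Z/2 in each degree 0..n).
Total Betti number is multiplicative.
Total = (13+1) * (27+1) = 14 * 28 = 392

392


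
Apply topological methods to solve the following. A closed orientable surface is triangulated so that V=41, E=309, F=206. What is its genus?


chi = V - E + F = 41 - 309 + 206 = -62
For orientable closed surface: chi = 2 - 2g, so g = (2 - chi)/2.
g = (2 - (-62)) / 2 = 64 / 2 = 32

32


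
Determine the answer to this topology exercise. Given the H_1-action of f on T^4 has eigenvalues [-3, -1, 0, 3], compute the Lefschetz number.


For a torus self-map: L(f) = det(I - A) where A acts on H_1.
L(f) = (1--3) * (1--1) * (1-0) * (1-3) = 4 * 2 * 1 * -2 = -16

-16


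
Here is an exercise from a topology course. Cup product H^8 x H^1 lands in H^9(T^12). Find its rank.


Cup product: H^p x H^q -> H^{p+q}; here p+q = 8+1 = 9.
rank H^k(T^n) = C(n,k).
C(12,9) = 220

220


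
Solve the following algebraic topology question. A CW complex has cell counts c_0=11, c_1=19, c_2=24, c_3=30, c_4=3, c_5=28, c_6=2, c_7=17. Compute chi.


chi = sum_k (-1)^k c_k.
= (-1)^0*11 + (-1)^1*19 + (-1)^2*24 + (-1)^3*30 + (-1)^4*3 + (-1)^5*28 + (-1)^6*2 + (-1)^7*17
= (11) + (-19) + (24) + (-30) + (3) + (-28) + (2) + (-17)
= -54

-54


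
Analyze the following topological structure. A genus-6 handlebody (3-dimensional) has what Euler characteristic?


A genus-g handlebody deformation retracts to a wedge of g circles.
chi(vee_g S^1) = 1 - g.
chi(H_6) = 1 - 6 = -5

-5


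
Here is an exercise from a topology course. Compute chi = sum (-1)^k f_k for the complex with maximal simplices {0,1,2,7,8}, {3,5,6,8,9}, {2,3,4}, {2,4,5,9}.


Enumerate all faces; f-vector: f_0=10, f_1=27, f_2=25, f_3=11, f_4=2.
chi = sum (-1)^k f_k = -1

-1


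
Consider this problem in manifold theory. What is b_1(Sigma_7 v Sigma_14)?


For a wedge: H_1(A v B) = H_1(A) + H_1(B).
b_1(Sigma_7) = 14, b_1(Sigma_14) = 28.
b_1 = 14 + 28 = 42

42


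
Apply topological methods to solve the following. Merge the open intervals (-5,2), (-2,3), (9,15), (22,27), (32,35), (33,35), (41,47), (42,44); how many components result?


Sort and merge overlapping open intervals.
Merged: (-5,3), (9,15), (22,27), (32,35), (41,47).
Number of components = 5

5


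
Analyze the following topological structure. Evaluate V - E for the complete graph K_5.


K_5: V = 5, E = C(5,2) = 10.
chi = V - E = 5 - 10 = -5

-5


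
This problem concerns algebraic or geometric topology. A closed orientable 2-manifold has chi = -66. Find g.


chi = 2 - 2g for closed orientable surfaces.
-66 = 2 - 2g
2g = 2 - (-66) = 68
g = 34

34


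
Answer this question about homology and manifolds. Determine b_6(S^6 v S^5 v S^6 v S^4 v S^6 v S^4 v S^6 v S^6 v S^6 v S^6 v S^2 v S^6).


For a wedge of spheres, H_k (k>0) is free on one generator per sphere of dimension k.
Spheres of dimension 6: count = 8.
b_6 = 8

8


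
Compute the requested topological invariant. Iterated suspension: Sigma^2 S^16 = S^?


Each suspension raises dimension by 1: Sigma S^n = S^{n+1}.
Sigma^2 S^16 = S^{16+2} = S^18

18


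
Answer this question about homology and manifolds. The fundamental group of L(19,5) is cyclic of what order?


pi_1(L(p,q)) = Z/pZ for any q coprime to p.
|pi_1(L(19,5))| = 19

19


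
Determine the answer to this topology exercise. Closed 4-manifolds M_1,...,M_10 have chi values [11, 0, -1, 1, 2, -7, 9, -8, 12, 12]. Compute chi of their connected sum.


For n-manifolds: chi(A#B) = chi(A) + chi(B) - chi(S^4).
chi(S^4) = 1 + (-1)^4 = 2.
chi(#) = (sum chi_i) - (10-1)*chi(S^4) = 31 - 9*2 = 13

13


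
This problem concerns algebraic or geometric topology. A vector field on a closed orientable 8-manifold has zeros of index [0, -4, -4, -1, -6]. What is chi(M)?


Poincare-Hopf: chi(M) = sum of indices of zeros.
chi = (0) + (-4) + (-4) + (-1) + (-6) = -15

-15


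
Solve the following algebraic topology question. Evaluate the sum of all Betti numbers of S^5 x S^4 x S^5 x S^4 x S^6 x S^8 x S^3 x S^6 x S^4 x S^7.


Total Betti number is multiplicative under products.
Each S^d (d>=1) has total Betti number 2.
There are 10 sphere factors.
Total = 2^10 = 1024

1024


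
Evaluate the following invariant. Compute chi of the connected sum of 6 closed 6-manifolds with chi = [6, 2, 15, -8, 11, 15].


For n-manifolds: chi(A#B) = chi(A) + chi(B) - chi(S^6).
chi(S^6) = 1 + (-1)^6 = 2.
chi(#) = (sum chi_i) - (6-1)*chi(S^6) = 41 - 5*2 = 31

31


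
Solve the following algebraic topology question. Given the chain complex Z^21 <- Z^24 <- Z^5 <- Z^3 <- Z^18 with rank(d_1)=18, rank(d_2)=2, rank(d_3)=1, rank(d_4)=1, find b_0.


rank H_k = rank(ker d_k) - rank(im d_{k+1}).
rank(ker d_0) = rank(C_0) - rank(d_0) = 21 - 0 = 21.
rank(im d_{0+1}) = 18.
rank H_0 = 21 - 18 = 3

3


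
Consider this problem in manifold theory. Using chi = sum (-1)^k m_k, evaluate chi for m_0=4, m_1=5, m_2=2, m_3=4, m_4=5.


Morse theory: chi(M) = sum_k (-1)^k m_k where m_k = #(index-k critical points).
= (4) + (-5) + (2) + (-4) + (5) = 2

2


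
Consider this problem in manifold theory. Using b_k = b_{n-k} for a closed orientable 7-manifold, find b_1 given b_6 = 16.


Poincare duality for closed orientable n-manifolds: b_k = b_{n-k}.
Here n = 7, so b_1 = b_6 = 16

16


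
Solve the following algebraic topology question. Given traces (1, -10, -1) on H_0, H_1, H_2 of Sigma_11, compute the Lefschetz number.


L(f) = tr(f_0*) - tr(f_1*) + tr(f_2*).
= 1 - (-10) + (-1)
= 10

10


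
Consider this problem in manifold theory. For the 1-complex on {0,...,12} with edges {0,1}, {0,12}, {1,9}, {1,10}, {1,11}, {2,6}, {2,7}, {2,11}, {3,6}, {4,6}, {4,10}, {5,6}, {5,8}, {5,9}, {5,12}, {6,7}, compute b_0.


Run DFS/union-find over 13 vertices.
V = 13, E = 16.
Number of components = 1

1


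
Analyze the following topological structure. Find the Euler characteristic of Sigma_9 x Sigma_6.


chi(Sigma_9) = 2 - 2*9 = -16
chi(Sigma_6) = 2 - 2*6 = -10
chi(product) = (-16) * (-10) = 160

160


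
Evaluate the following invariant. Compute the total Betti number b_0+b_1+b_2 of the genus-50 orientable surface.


For Sigma_50: b_0 = 1, b_1 = 2g = 100, b_2 = 1.
Total = 1 + 100 + 1 = 102

102


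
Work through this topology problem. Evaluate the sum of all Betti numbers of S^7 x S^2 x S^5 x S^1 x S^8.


Total Betti number is multiplicative under products.
Each S^d (d>=1) has total Betti number 2.
There are 5 sphere factors.
Total = 2^5 = 32

32


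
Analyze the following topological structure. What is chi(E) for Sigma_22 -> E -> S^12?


chi(S^12) = 2 (n even), chi(Sigma_22) = 2 - 2*22 = -42.
chi(E) = 2 * (-42) = -84

-84


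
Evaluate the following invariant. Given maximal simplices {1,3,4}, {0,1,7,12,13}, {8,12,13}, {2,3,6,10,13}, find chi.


Enumerate all faces; f-vector: f_0=11, f_1=25, f_2=22, f_3=10, f_4=2.
chi = sum (-1)^k f_k = 0

0


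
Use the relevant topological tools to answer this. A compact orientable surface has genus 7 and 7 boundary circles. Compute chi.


For a compact orientable surface with genus g and b boundary components: chi = 2 - 2g - b.
chi = 2 - 2*7 - 7 = 2 - 14 - 7 = -19

-19


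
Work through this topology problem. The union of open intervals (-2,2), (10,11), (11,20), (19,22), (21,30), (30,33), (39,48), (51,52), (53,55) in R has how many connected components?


Sort and merge overlapping open intervals.
Merged: (-2,2), (10,11), (11,30), (30,33), (39,48), (51,52), (53,55).
Number of components = 7

7


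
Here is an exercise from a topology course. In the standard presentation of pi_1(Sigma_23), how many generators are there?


Standard presentation: pi_1(Sigma_g) = <a_1,b_1,...,a_g,b_g | [a_1,b_1]...[a_g,b_g] = 1>.
Number of generators = 2g = 2*23 = 46

46


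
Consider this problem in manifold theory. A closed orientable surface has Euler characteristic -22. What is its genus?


chi = 2 - 2g for closed orientable surfaces.
-22 = 2 - 2g
2g = 2 - (-22) = 24
g = 12

12


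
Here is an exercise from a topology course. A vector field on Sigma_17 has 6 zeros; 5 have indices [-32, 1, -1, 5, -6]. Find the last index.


Poincare-Hopf: sum of indices = chi(M).
chi(Sigma_17) = 2 - 2*17 = -32.
Sum of known indices = -33.
x = chi - (sum known) = -32 - (-33) = 1

1


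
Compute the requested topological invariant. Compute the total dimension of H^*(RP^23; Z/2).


H^k(RP^23; Z/2) = Z/2 for each 0 <= k <= 23.
Total dimension = 23 + 1 = 24

24


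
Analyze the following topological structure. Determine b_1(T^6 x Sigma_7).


pi_1(A x B) = pi_1(A) x pi_1(B); rank of abelianization = b_1.
b_1(T^6) = 6, b_1(Sigma_7) = 2*7 = 14.
b_1(product) = 6 + 14 = 20

20


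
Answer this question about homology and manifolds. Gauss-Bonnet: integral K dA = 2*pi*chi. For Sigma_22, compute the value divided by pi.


Gauss-Bonnet: integral K dA = 2*pi*chi(M).
chi(Sigma_22) = 2 - 2*22 = -42.
(integral K dA)/pi = 2*chi = 2*(-42) = -84

-84


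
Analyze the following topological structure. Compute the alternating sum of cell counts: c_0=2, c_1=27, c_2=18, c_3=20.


chi = sum_k (-1)^k c_k.
= (-1)^0*2 + (-1)^1*27 + (-1)^2*18 + (-1)^3*20
= (2) + (-27) + (18) + (-20)
= -27

-27


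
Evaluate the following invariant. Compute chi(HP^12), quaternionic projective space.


HP^12 has one cell in each dimension 0, 4, ..., 4*12 (12+1 cells, all even-dim).
chi = 12 + 1 = 13

13


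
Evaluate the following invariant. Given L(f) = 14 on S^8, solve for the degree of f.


L(f) = 1 + (-1)^8 deg(f) on S^8.
14 = 1 + (-1)^8 * deg(f)
(-1)^8 * deg(f) = 13
deg(f) = 13

13


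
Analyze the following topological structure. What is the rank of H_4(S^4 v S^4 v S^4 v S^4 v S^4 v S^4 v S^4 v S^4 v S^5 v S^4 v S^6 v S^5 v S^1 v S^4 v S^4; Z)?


For a wedge of spheres, H_k (k>0) is free on one generator per sphere of dimension k.
Spheres of dimension 4: count = 11.
b_4 = 11

11


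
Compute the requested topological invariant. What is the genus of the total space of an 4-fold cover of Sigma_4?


For an n-sheeted cover: chi(E) = n * chi(B).
chi(Sigma_4) = 2 - 2*4 = -6.
chi(E) = 4 * (-6) = -24.
genus(E) = (2 - chi(E))/2 = (2 - (-24))/2 = 26/2 = 13

13


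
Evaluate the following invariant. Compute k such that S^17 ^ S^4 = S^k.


S^m ^ S^n = S^{m+n}.
k = 17 + 4 = 21

21


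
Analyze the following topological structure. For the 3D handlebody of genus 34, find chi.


A genus-g handlebody deformation retracts to a wedge of g circles.
chi(vee_g S^1) = 1 - g.
chi(H_34) = 1 - 34 = -33

-33


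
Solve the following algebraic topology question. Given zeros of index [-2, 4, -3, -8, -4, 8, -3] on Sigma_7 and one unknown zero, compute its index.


Poincare-Hopf: sum of indices = chi(M).
chi(Sigma_7) = 2 - 2*7 = -12.
Sum of known indices = -8.
x = chi - (sum known) = -12 - (-8) = -4

-4


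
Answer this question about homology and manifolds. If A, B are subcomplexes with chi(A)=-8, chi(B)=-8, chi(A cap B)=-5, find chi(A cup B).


chi(A cup B) = chi(A) + chi(B) - chi(A cap B)
= -8 + (-8) - (-5)
= -11

-11


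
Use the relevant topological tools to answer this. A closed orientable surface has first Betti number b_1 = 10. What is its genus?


For a closed orientable surface: b_1 = 2g.
10 = 2g
g = 10 / 2 = 5

5


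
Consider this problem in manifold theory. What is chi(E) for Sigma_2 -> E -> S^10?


chi(S^10) = 2 (n even), chi(Sigma_2) = 2 - 2*2 = -2.
chi(E) = 2 * (-2) = -4

-4


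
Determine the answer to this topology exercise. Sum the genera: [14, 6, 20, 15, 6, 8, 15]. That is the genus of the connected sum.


Genus is additive under connected sum of orientable surfaces.
g = 14 + 6 + 20 + 15 + 6 + 8 + 15 = 84

84


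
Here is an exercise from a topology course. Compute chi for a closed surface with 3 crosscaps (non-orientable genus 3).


For a non-orientable closed surface with k crosscaps: chi = 2 - k.
Here k = 3.
chi = 2 - 3 = -1

-1


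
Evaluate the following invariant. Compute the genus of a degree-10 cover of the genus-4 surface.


For an n-sheeted cover: chi(E) = n * chi(B).
chi(Sigma_4) = 2 - 2*4 = -6.
chi(E) = 10 * (-6) = -60.
genus(E) = (2 - chi(E))/2 = (2 - (-60))/2 = 62/2 = 31

31


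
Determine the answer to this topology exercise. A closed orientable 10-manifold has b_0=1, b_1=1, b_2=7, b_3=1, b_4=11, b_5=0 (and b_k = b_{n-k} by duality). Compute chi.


By Poincare duality b_k = b_{10-k}, so full Betti numbers: b_0=1, b_1=1, b_2=7, b_3=1, b_4=11, b_5=0, b_6=11, b_7=1, b_8=7, b_9=1, b_10=1.
chi = sum (-1)^k b_k = 34

34


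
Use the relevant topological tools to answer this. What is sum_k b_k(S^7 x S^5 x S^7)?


Total Betti number is multiplicative under products.
Each S^d (d>=1) has total Betti number 2.
There are 3 sphere factors.
Total = 2^3 = 8

8


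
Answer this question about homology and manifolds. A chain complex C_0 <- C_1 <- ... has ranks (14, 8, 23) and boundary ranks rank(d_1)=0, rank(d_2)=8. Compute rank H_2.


rank H_k = rank(ker d_k) - rank(im d_{k+1}).
rank(ker d_2) = rank(C_2) - rank(d_2) = 23 - 8 = 15.
rank(im d_{2+1}) = 0.
rank H_2 = 15 - 0 = 15

15


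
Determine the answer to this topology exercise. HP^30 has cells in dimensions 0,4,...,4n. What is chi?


HP^30 has one cell in each dimension 0, 4, ..., 4*30 (30+1 cells, all even-dim).
chi = 30 + 1 = 31

31


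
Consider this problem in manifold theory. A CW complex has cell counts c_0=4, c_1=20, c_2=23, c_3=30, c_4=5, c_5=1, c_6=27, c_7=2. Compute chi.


chi = sum_k (-1)^k c_k.
= (-1)^0*4 + (-1)^1*20 + (-1)^2*23 + (-1)^3*30 + (-1)^4*5 + (-1)^5*1 + (-1)^6*27 + (-1)^7*2
= (4) + (-20) + (23) + (-30) + (5) + (-1) + (27) + (-2)
= 6

6


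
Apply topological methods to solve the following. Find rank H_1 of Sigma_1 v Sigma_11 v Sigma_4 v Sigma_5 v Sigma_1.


For a wedge X v Y: reduced H_k(X v Y) = H_k(X) + H_k(Y).
Each Sigma_g contributes b_1 = 2g.
b_1 = 2 + 22 + 8 + 10 + 2 = 44

44


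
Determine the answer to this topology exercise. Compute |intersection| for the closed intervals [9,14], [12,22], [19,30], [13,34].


Intersection = [max(a_i), min(b_i)] = [19, 14].
Since 19 > 14, the intersection is empty.
Length = 0

0


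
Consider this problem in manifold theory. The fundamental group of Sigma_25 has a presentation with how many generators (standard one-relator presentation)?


Standard presentation: pi_1(Sigma_g) = <a_1,b_1,...,a_g,b_g | [a_1,b_1]...[a_g,b_g] = 1>.
Number of generators = 2g = 2*25 = 50

50


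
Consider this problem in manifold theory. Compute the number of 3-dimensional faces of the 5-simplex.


Delta^5 has 5+1 vertices. A 3-face is a choice of 3+1 vertices.
f_3 = C(5+1, 3+1) = C(6,4) = 15

15


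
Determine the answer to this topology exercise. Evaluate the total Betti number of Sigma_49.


For Sigma_49: b_0 = 1, b_1 = 2g = 98, b_2 = 1.
Total = 1 + 98 + 1 = 100

100


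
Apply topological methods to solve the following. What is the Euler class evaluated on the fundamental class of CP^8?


For any closed oriented manifold, <e(TM),[M]> = chi(M).
chi(CP^8) = 8+1 = 9

9


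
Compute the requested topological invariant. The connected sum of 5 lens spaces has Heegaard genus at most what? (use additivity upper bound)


Heegaard genus satisfies g(A#B) <= g(A) + g(B).
Each lens space has g = 1.
Upper bound: 5 * 1 = 5

5


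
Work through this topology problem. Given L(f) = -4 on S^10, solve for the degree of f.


L(f) = 1 + (-1)^10 deg(f) on S^10.
-4 = 1 + (-1)^10 * deg(f)
(-1)^10 * deg(f) = -5
deg(f) = -5

-5


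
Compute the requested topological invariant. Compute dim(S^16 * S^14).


Join of spheres: S^m * S^n = S^{m+n+1}.
dim = 16 + 14 + 1 = 31

31


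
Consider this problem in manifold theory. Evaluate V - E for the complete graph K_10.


K_10: V = 10, E = C(10,2) = 45.
chi = V - E = 10 - 45 = -35

-35
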